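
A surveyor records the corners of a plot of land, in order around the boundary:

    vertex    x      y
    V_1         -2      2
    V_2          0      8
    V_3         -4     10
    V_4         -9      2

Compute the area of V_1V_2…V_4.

42

Σ = (-16) + (32) + (82) + (-14) = 84
Area = |Σ|/2 = 42.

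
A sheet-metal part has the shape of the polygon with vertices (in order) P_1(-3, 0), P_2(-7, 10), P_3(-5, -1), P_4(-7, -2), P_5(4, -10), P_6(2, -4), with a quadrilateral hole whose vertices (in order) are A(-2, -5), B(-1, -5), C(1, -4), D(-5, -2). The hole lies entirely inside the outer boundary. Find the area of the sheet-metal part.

43.5

Outer boundary:
Apply Gauss's area formula: 2A = Σ (x_i·y_{i+1} − x_{i+1}·y_i), indices taken mod 6.
Cross-terms: -30, 57, 3, 78, 4, -12  ⇒  Σ = 100
Area = |Σ|/2 = 50.
Hole:
Apply Gauss's area formula: 2A = Σ (x_i·y_{i+1} − x_{i+1}·y_i), indices taken mod 4.
Σ = (5) + (9) + (-22) + (21) = 13
Area = |Σ|/2 = 6.5.
Net area = 50 − 6.5 = 43.5.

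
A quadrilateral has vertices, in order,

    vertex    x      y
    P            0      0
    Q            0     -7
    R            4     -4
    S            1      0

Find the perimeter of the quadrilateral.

|PQ| = √((0)² + (-7)²) = √49 = 7
|QR| = √((4)² + (3)²) = √25 = 5
|RS| = √((-3)² + (4)²) = √25 = 5
|SP| = √((-1)² + (0)²) = √1 = 1
Perimeter = 7 + 5 + 5 + 1 = 18.

18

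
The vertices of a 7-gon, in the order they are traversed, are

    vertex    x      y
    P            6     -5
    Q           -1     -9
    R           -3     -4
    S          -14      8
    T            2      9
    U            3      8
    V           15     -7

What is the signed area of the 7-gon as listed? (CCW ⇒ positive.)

-244.5

Apply the surveyor's formula: 2A = Σ (x_i·y_{i+1} − x_{i+1}·y_i), indices taken mod 7.
P→Q: (6)(-9) − (-1)(-5) = -59
Q→R: (-1)(-4) − (-3)(-9) = -23
R→S: (-3)(8) − (-14)(-4) = -80
S→T: (-14)(9) − (2)(8) = -142
T→U: (2)(8) − (3)(9) = -11
U→V: (3)(-7) − (15)(8) = -141
V→P: (15)(-5) − (6)(-7) = -33
Σ = -489
Signed area = Σ/2 = -244.5 (negative ⇒ clockwise traversal).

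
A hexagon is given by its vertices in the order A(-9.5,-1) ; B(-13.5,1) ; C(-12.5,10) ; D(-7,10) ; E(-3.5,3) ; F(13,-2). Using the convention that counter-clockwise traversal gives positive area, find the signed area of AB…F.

Apply Gauss's area formula: 2A = Σ (x_i·y_{i+1} − x_{i+1}·y_i), indices taken mod 6.
Σ = (-23) + (-122.5) + (-55) + (14) + (-32) + (-32) = -250.5
Signed area = Σ/2 = -125.25 (negative ⇒ clockwise traversal).

-125.25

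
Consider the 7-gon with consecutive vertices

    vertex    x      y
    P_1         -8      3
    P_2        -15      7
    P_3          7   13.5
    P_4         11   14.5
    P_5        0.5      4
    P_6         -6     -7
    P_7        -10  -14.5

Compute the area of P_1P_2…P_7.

Apply the shoelace (surveyor's) formula: 2A = Σ (x_i·y_{i+1} − x_{i+1}·y_i), indices taken mod 7.
P_1→P_2: (-8)(7) − (-15)(3) = -11
P_2→P_3: (-15)(13.5) − (7)(7) = -251.5
P_3→P_4: (7)(14.5) − (11)(13.5) = -47
P_4→P_5: (11)(4) − (0.5)(14.5) = 36.75
P_5→P_6: (0.5)(-7) − (-6)(4) = 20.5
P_6→P_7: (-6)(-14.5) − (-10)(-7) = 17
P_7→P_1: (-10)(3) − (-8)(-14.5) = -146
Σ = -381.25
Area = |Σ|/2 = 190.625.

190.625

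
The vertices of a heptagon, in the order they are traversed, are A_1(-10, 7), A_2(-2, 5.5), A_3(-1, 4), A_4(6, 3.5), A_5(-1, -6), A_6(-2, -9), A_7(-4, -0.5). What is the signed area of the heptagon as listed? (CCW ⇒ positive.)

Apply Gauss's area formula: 2A = Σ (x_i·y_{i+1} − x_{i+1}·y_i), indices taken mod 7.
Σ = (-41) + (-2.5) + (-27.5) + (-32.5) + (-3) + (-35) + (-33) = -174.5
Signed area = Σ/2 = -87.25 (negative ⇒ clockwise traversal).

-87.25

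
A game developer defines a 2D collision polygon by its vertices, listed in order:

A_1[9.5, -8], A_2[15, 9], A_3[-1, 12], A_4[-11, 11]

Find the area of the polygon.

249.5

Σ = (205.5) + (189) + (121) + (-16.5) = 499
Area = |Σ|/2 = 249.5.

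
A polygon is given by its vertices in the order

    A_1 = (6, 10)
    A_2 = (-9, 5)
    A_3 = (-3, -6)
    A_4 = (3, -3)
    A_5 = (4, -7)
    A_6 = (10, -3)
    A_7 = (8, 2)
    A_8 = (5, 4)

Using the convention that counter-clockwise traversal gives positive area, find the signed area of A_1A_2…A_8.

Σ = (120) + (69) + (27) + (-9) + (58) + (44) + (22) + (26) = 357
Signed area = Σ/2 = 178.5 (positive ⇒ counter-clockwise traversal).

178.5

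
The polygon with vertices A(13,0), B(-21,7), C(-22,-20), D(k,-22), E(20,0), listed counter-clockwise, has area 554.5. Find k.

-24

The doubled signed area Σ (x_i y_{i+1} − x_{i+1} y_i) is linear in k.
With k=0 it equals 1589; the coefficient of k is 20 (from the two edges through D).
So 20·k + 1589 = 2·554.5 = 1109 ⇒ k = -24.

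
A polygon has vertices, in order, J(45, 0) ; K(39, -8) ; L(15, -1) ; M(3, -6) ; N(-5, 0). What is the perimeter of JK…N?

108

|JK| = √((-6)² + (-8)²) = √100 = 10
|KL| = √((-24)² + (7)²) = √625 = 25
|LM| = √((-12)² + (-5)²) = √169 = 13
|MN| = √((-8)² + (6)²) = √100 = 10
|NJ| = √((50)² + (0)²) = √2500 = 50
Perimeter = 10 + 25 + 13 + 10 + 50 = 108.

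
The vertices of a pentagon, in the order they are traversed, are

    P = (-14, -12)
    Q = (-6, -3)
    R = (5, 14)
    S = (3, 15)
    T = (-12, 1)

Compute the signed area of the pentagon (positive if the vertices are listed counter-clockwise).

Cross-terms: -30, -69, 33, 183, 158  ⇒  Σ = 275
Signed area = Σ/2 = 137.5 (positive ⇒ counter-clockwise traversal).

137.5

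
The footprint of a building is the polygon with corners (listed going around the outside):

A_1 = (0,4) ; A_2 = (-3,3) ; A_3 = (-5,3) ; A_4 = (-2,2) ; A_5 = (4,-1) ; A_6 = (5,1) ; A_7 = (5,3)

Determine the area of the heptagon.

Apply Gauss's area formula: 2A = Σ (x_i·y_{i+1} − x_{i+1}·y_i), indices taken mod 7.
Cross-terms: 12, 6, -4, -6, 9, 10, 20  ⇒  Σ = 47
Area = |Σ|/2 = 23.5.

23.5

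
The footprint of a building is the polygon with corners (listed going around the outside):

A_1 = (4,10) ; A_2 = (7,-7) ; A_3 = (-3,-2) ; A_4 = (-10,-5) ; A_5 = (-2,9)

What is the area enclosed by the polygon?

Apply Gauss's area formula: 2A = Σ (x_i·y_{i+1} − x_{i+1}·y_i), indices taken mod 5.
Cross-terms: -98, -35, -5, -100, -56  ⇒  Σ = -294
Area = |Σ|/2 = 147.

147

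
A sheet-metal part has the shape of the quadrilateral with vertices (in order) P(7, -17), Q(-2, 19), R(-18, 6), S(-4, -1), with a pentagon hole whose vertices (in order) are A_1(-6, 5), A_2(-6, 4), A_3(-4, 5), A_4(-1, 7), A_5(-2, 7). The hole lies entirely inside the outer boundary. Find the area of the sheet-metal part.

269

Outer boundary:
Apply the shoelace (surveyor's) formula: 2A = Σ (x_i·y_{i+1} − x_{i+1}·y_i), indices taken mod 4.
Cross-terms: 99, 330, 42, 75  ⇒  Σ = 546
Area = |Σ|/2 = 273.
Hole:
Σ = (6) + (-14) + (-23) + (7) + (32) = 8
Area = |Σ|/2 = 4.
Net area = 273 − 4 = 269.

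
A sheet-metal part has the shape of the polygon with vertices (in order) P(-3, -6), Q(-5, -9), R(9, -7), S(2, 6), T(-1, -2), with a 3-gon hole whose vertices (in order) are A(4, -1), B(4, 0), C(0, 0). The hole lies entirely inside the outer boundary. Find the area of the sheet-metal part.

89.5

Outer boundary:
Apply the surveyor's formula: 2A = Σ (x_i·y_{i+1} − x_{i+1}·y_i), indices taken mod 5.
Σ = (-3) + (116) + (68) + (2) + (0) = 183
Area = |Σ|/2 = 91.5.
Hole:
Apply the surveyor's formula: 2A = Σ (x_i·y_{i+1} − x_{i+1}·y_i), indices taken mod 3.
A→B: (4)(0) − (4)(-1) = 4
B→C: (4)(0) − (0)(0) = 0
C→A: (0)(-1) − (4)(0) = 0
Σ = 4
Area = |Σ|/2 = 2.
Net area = 91.5 − 2 = 89.5.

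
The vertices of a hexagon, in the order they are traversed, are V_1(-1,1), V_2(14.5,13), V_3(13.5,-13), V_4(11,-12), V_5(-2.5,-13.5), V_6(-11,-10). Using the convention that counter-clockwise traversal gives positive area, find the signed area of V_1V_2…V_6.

Σ = (-27.5) + (-364) + (-19) + (-178.5) + (-123.5) + (-21) = -733.5
Signed area = Σ/2 = -366.75 (negative ⇒ clockwise traversal).

-366.75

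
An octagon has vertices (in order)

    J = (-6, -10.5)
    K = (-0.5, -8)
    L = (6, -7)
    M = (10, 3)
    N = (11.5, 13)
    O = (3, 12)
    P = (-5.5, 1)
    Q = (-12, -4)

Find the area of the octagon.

Apply the shoelace (surveyor's) formula: 2A = Σ (x_i·y_{i+1} − x_{i+1}·y_i), indices taken mod 8.
Σ = (42.75) + (51.5) + (88) + (95.5) + (99) + (69) + (34) + (102) = 581.75
Area = |Σ|/2 = 290.875.

290.875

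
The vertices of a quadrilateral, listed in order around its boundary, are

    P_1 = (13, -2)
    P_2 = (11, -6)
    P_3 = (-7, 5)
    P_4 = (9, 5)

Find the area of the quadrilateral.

Apply Gauss's area formula: 2A = Σ (x_i·y_{i+1} − x_{i+1}·y_i), indices taken mod 4.
Σ = (-56) + (13) + (-80) + (-83) = -206
Area = |Σ|/2 = 103.

103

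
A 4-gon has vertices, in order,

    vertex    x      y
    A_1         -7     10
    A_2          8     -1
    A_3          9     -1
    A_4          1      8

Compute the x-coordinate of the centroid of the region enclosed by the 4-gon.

278/201

Apply the surveyor's formula. First the cross-terms c_i = x_i·y_{i+1} − x_{i+1}·y_i:
  -73, 1, 73, 66  ⇒  2A = 67, A = 33.5.
Then Σ (x_i + x_{i+1})·c_i = 278, so x̄ = 278 / (6·33.5) = 278/201.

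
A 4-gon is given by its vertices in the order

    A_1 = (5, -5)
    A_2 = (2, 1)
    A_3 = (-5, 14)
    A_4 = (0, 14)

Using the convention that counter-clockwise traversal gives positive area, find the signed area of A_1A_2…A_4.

-46

Cross-terms: 15, 33, -70, -70  ⇒  Σ = -92
Signed area = Σ/2 = -46 (negative ⇒ clockwise traversal).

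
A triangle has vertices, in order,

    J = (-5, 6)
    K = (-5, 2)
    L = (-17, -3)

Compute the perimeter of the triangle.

|JK| = √((0)² + (-4)²) = √16 = 4
|KL| = √((-12)² + (-5)²) = √169 = 13
|LJ| = √((12)² + (9)²) = √225 = 15
Perimeter = 4 + 13 + 15 = 32.

32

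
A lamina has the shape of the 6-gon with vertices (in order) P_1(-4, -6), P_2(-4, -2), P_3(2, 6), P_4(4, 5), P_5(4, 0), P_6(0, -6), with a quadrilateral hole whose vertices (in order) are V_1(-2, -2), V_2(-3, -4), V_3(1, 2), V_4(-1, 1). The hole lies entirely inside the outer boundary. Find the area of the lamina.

Outer boundary:
Apply the shoelace (surveyor's) formula: 2A = Σ (x_i·y_{i+1} − x_{i+1}·y_i), indices taken mod 6.
Σ = (-16) + (-20) + (-14) + (-20) + (-24) + (-24) = -118
Area = |Σ|/2 = 59.
Hole:
Σ = (2) + (-2) + (3) + (4) = 7
Area = |Σ|/2 = 3.5.
Net area = 59 − 3.5 = 55.5.

55.5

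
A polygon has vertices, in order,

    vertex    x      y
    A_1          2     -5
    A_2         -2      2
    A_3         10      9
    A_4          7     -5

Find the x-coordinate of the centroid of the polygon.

175/39

Apply the shoelace (surveyor's) formula. First the cross-terms c_i = x_i·y_{i+1} − x_{i+1}·y_i:
  -6, -38, -113, -25  ⇒  2A = -182, A = -91.
Then Σ (x_i + x_{i+1})·c_i = -2450, so x̄ = -2450 / (6·(-91)) = 175/39.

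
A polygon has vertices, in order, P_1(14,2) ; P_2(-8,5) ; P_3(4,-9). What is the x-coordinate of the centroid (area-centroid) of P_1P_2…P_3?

Apply Gauss's area formula. First the cross-terms c_i = x_i·y_{i+1} − x_{i+1}·y_i:
  86, 52, 134  ⇒  2A = 272, A = 136.
Then Σ (x_i + x_{i+1})·c_i = 2720, so x̄ = 2720 / (6·136) = 10/3.

10/3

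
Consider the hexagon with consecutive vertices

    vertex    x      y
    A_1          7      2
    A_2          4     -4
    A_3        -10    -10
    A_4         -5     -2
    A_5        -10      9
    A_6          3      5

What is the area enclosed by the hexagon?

Apply the surveyor's formula: 2A = Σ (x_i·y_{i+1} − x_{i+1}·y_i), indices taken mod 6.
A_1→A_2: (7)(-4) − (4)(2) = -36
A_2→A_3: (4)(-10) − (-10)(-4) = -80
A_3→A_4: (-10)(-2) − (-5)(-10) = -30
A_4→A_5: (-5)(9) − (-10)(-2) = -65
A_5→A_6: (-10)(5) − (3)(9) = -77
A_6→A_1: (3)(2) − (7)(5) = -29
Σ = -317
Area = |Σ|/2 = 158.5.

158.5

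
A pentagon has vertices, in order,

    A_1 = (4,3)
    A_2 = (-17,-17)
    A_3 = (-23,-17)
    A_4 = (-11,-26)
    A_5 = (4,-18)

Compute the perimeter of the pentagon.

88

|A_1A_2| = √((-21)² + (-20)²) = √841 = 29
|A_2A_3| = √((-6)² + (0)²) = √36 = 6
|A_3A_4| = √((12)² + (-9)²) = √225 = 15
|A_4A_5| = √((15)² + (8)²) = √289 = 17
|A_5A_1| = √((0)² + (21)²) = √441 = 21
Perimeter = 29 + 6 + 15 + 17 + 21 = 88.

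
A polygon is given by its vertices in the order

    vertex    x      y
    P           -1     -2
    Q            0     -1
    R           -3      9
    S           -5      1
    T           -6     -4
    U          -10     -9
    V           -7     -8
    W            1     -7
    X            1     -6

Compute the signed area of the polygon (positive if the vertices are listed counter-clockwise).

Cross-terms: 1, -3, 42, 26, 14, 17, 57, 1, -8  ⇒  Σ = 147
Signed area = Σ/2 = 73.5 (positive ⇒ counter-clockwise traversal).

73.5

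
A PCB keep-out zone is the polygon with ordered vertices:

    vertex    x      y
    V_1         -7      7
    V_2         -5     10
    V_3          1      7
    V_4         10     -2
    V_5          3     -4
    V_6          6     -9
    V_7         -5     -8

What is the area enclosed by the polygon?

Apply the shoelace (surveyor's) formula: 2A = Σ (x_i·y_{i+1} − x_{i+1}·y_i), indices taken mod 7.
Σ = (-35) + (-45) + (-72) + (-34) + (-3) + (-93) + (-91) = -373
Area = |Σ|/2 = 186.5.

186.5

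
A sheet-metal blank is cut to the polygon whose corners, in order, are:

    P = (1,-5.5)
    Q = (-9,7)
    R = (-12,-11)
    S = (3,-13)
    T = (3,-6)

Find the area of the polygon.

Apply the shoelace (surveyor's) formula: 2A = Σ (x_i·y_{i+1} − x_{i+1}·y_i), indices taken mod 5.
Σ = (-42.5) + (183) + (189) + (21) + (-10.5) = 340
Area = |Σ|/2 = 170.

170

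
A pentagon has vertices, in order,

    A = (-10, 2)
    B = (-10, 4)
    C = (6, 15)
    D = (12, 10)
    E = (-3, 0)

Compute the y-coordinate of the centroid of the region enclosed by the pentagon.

1023/145

Apply Gauss's area formula. First the cross-terms c_i = x_i·y_{i+1} − x_{i+1}·y_i:
  -20, -174, -120, 30, -6  ⇒  2A = -290, A = -145.
Then Σ (y_i + y_{i+1})·c_i = -6138, so ȳ = -6138 / (6·(-145)) = 1023/145.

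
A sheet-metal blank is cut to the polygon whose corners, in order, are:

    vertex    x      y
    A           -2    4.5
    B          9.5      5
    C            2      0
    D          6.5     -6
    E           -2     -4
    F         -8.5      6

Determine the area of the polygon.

Apply Gauss's area formula: 2A = Σ (x_i·y_{i+1} − x_{i+1}·y_i), indices taken mod 6.
A→B: (-2)(5) − (9.5)(4.5) = -52.75
B→C: (9.5)(0) − (2)(5) = -10
C→D: (2)(-6) − (6.5)(0) = -12
D→E: (6.5)(-4) − (-2)(-6) = -38
E→F: (-2)(6) − (-8.5)(-4) = -46
F→A: (-8.5)(4.5) − (-2)(6) = -26.25
Σ = -185
Area = |Σ|/2 = 92.5.

92.5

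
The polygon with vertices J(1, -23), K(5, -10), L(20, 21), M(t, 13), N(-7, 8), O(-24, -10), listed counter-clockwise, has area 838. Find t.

-7

The doubled signed area Σ (x_i y_{i+1} − x_{i+1} y_i) is linear in t.
With t=0 it equals 1585; the coefficient of t is -13 (from the two edges through M).
So -13·t + 1585 = 2·838 = 1676 ⇒ t = -7.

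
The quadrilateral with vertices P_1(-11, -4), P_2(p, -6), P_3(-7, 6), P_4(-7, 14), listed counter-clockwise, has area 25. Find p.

The doubled signed area Σ (x_i y_{i+1} − x_{i+1} y_i) is linear in p.
With p=0 it equals 150; the coefficient of p is 10 (from the two edges through P_2).
So 10·p + 150 = 2·25 = 50 ⇒ p = -10.

-10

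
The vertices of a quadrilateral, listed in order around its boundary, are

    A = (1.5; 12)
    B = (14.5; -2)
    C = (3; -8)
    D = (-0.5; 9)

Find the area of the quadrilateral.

Cross-terms: -177, -110, 23, -19.5  ⇒  Σ = -283.5
Area = |Σ|/2 = 141.75.

141.75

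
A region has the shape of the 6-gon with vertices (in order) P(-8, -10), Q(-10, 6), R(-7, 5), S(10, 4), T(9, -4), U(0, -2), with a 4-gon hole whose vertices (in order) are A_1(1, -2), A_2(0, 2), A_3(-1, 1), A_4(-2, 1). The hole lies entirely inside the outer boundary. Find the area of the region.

Outer boundary:
Apply the shoelace (surveyor's) formula: 2A = Σ (x_i·y_{i+1} − x_{i+1}·y_i), indices taken mod 6.
Σ = (-148) + (-8) + (-78) + (-76) + (-18) + (-16) = -344
Area = |Σ|/2 = 172.
Hole:
A_1→A_2: (1)(2) − (0)(-2) = 2
A_2→A_3: (0)(1) − (-1)(2) = 2
A_3→A_4: (-1)(1) − (-2)(1) = 1
A_4→A_1: (-2)(-2) − (1)(1) = 3
Σ = 8
Area = |Σ|/2 = 4.
Net area = 172 − 4 = 168.

168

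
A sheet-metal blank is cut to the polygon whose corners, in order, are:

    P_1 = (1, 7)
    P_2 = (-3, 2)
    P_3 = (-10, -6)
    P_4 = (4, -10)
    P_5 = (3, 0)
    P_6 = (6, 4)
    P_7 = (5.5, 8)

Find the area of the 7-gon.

Apply Gauss's area formula: 2A = Σ (x_i·y_{i+1} − x_{i+1}·y_i), indices taken mod 7.
P_1→P_2: (1)(2) − (-3)(7) = 23
P_2→P_3: (-3)(-6) − (-10)(2) = 38
P_3→P_4: (-10)(-10) − (4)(-6) = 124
P_4→P_5: (4)(0) − (3)(-10) = 30
P_5→P_6: (3)(4) − (6)(0) = 12
P_6→P_7: (6)(8) − (5.5)(4) = 26
P_7→P_1: (5.5)(7) − (1)(8) = 30.5
Σ = 283.5
Area = |Σ|/2 = 141.75.

141.75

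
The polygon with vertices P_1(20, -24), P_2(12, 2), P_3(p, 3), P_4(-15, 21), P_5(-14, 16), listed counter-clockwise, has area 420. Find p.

19

The doubled signed area Σ (x_i y_{i+1} − x_{i+1} y_i) is linear in p.
With p=0 it equals 479; the coefficient of p is 19 (from the two edges through P_3).
So 19·p + 479 = 2·420 = 840 ⇒ p = 19.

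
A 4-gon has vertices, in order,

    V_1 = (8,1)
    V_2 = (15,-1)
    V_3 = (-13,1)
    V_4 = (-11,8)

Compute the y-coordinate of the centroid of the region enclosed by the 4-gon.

Apply Gauss's area formula. First the cross-terms c_i = x_i·y_{i+1} − x_{i+1}·y_i:
  -23, 2, -93, -75  ⇒  2A = -189, A = -94.5.
Then Σ (y_i + y_{i+1})·c_i = -1512, so ȳ = -1512 / (6·(-94.5)) = 8/3.

8/3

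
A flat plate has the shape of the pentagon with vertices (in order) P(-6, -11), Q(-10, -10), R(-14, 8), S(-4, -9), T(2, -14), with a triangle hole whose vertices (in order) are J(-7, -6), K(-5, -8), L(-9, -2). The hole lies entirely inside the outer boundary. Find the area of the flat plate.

Outer boundary:
Apply the shoelace (surveyor's) formula: 2A = Σ (x_i·y_{i+1} − x_{i+1}·y_i), indices taken mod 5.
Σ = (-50) + (-220) + (158) + (74) + (-106) = -144
Area = |Σ|/2 = 72.
Hole:
Apply the surveyor's formula: 2A = Σ (x_i·y_{i+1} − x_{i+1}·y_i), indices taken mod 3.
J→K: (-7)(-8) − (-5)(-6) = 26
K→L: (-5)(-2) − (-9)(-8) = -62
L→J: (-9)(-6) − (-7)(-2) = 40
Σ = 4
Area = |Σ|/2 = 2.
Net area = 72 − 2 = 70.

70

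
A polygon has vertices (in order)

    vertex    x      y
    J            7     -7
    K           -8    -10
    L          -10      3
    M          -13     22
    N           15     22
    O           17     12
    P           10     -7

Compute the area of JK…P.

750.5

Apply the shoelace formula: 2A = Σ (x_i·y_{i+1} − x_{i+1}·y_i), indices taken mod 7.
J→K: (7)(-10) − (-8)(-7) = -126
K→L: (-8)(3) − (-10)(-10) = -124
L→M: (-10)(22) − (-13)(3) = -181
M→N: (-13)(22) − (15)(22) = -616
N→O: (15)(12) − (17)(22) = -194
O→P: (17)(-7) − (10)(12) = -239
P→J: (10)(-7) − (7)(-7) = -21
Σ = -1501
Area = |Σ|/2 = 750.5.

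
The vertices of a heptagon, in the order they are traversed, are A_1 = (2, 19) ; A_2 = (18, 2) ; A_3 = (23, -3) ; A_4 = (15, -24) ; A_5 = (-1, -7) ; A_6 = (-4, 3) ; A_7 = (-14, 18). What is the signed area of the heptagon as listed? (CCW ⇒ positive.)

Apply the surveyor's formula: 2A = Σ (x_i·y_{i+1} − x_{i+1}·y_i), indices taken mod 7.
Cross-terms: -338, -100, -507, -129, -31, -30, -302  ⇒  Σ = -1437
Signed area = Σ/2 = -718.5 (negative ⇒ clockwise traversal).

-718.5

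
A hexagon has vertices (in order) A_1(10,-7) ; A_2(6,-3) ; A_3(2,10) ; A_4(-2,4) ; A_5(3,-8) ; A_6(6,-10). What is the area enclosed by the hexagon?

93

Apply the shoelace (surveyor's) formula: 2A = Σ (x_i·y_{i+1} − x_{i+1}·y_i), indices taken mod 6.
Σ = (12) + (66) + (28) + (4) + (18) + (58) = 186
Area = |Σ|/2 = 93.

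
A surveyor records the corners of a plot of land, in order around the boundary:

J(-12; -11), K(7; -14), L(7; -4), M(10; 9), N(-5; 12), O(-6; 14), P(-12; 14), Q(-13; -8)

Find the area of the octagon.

Apply the surveyor's formula: 2A = Σ (x_i·y_{i+1} − x_{i+1}·y_i), indices taken mod 8.
Σ = (245) + (70) + (103) + (165) + (2) + (84) + (278) + (47) = 994
Area = |Σ|/2 = 497.

497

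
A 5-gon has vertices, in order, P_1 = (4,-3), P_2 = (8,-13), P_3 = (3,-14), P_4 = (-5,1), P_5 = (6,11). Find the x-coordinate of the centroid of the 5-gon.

Apply the surveyor's formula. First the cross-terms c_i = x_i·y_{i+1} − x_{i+1}·y_i:
  -28, -73, -67, -61, -62  ⇒  2A = -291, A = -145.5.
Then Σ (x_i + x_{i+1})·c_i = -1686, so x̄ = -1686 / (6·(-145.5)) = 562/291.

562/291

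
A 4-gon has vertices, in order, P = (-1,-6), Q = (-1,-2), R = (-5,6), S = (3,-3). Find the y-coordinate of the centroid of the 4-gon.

Apply the shoelace (surveyor's) formula. First the cross-terms c_i = x_i·y_{i+1} − x_{i+1}·y_i:
  -4, -16, -3, -21  ⇒  2A = -44, A = -22.
Then Σ (y_i + y_{i+1})·c_i = 148, so ȳ = 148 / (6·(-22)) = -37/33.

-37/33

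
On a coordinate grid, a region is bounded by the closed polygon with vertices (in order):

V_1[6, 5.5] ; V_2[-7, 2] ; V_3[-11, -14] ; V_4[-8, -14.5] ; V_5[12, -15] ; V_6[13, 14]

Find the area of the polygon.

431.25

Apply the shoelace (surveyor's) formula: 2A = Σ (x_i·y_{i+1} − x_{i+1}·y_i), indices taken mod 6.
Cross-terms: 50.5, 120, 47.5, 294, 363, -12.5  ⇒  Σ = 862.5
Area = |Σ|/2 = 431.25.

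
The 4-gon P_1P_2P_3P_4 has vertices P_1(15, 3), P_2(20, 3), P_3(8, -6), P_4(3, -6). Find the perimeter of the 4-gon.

40

|P_1P_2| = √((5)² + (0)²) = √25 = 5
|P_2P_3| = √((-12)² + (-9)²) = √225 = 15
|P_3P_4| = √((-5)² + (0)²) = √25 = 5
|P_4P_1| = √((12)² + (9)²) = √225 = 15
Perimeter = 5 + 15 + 5 + 15 = 40.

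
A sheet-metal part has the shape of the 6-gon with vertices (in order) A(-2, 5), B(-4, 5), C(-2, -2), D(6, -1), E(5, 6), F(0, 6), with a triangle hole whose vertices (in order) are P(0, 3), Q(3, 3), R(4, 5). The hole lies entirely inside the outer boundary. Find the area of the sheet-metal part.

Outer boundary:
Apply the surveyor's formula: 2A = Σ (x_i·y_{i+1} − x_{i+1}·y_i), indices taken mod 6.
A→B: (-2)(5) − (-4)(5) = 10
B→C: (-4)(-2) − (-2)(5) = 18
C→D: (-2)(-1) − (6)(-2) = 14
D→E: (6)(6) − (5)(-1) = 41
E→F: (5)(6) − (0)(6) = 30
F→A: (0)(5) − (-2)(6) = 12
Σ = 125
Area = |Σ|/2 = 62.5.
Hole:
P→Q: (0)(3) − (3)(3) = -9
Q→R: (3)(5) − (4)(3) = 3
R→P: (4)(3) − (0)(5) = 12
Σ = 6
Area = |Σ|/2 = 3.
Net area = 62.5 − 3 = 59.5.

59.5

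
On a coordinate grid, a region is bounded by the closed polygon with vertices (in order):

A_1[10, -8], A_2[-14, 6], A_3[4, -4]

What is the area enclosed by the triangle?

6

Apply the shoelace (surveyor's) formula: 2A = Σ (x_i·y_{i+1} − x_{i+1}·y_i), indices taken mod 3.
A_1→A_2: (10)(6) − (-14)(-8) = -52
A_2→A_3: (-14)(-4) − (4)(6) = 32
A_3→A_1: (4)(-8) − (10)(-4) = 8
Σ = -12
Area = |Σ|/2 = 6.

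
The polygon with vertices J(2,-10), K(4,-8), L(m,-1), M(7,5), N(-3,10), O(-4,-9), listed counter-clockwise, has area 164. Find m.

The doubled signed area Σ (x_i y_{i+1} − x_{i+1} y_i) is linear in m.
With m=0 it equals 237; the coefficient of m is 13 (from the two edges through L).
So 13·m + 237 = 2·164 = 328 ⇒ m = 7.

7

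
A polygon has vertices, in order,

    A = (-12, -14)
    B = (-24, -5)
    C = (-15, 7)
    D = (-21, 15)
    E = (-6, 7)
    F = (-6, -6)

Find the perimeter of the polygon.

|AB| = √((-12)² + (9)²) = √225 = 15
|BC| = √((9)² + (12)²) = √225 = 15
|CD| = √((-6)² + (8)²) = √100 = 10
|DE| = √((15)² + (-8)²) = √289 = 17
|EF| = √((0)² + (-13)²) = √169 = 13
|FA| = √((-6)² + (-8)²) = √100 = 10
Perimeter = 15 + 15 + 10 + 17 + 13 + 10 = 80.

80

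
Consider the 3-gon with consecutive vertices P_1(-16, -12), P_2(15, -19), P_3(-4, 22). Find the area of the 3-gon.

Apply the surveyor's formula: 2A = Σ (x_i·y_{i+1} − x_{i+1}·y_i), indices taken mod 3.
Σ = (484) + (254) + (400) = 1138
Area = |Σ|/2 = 569.

569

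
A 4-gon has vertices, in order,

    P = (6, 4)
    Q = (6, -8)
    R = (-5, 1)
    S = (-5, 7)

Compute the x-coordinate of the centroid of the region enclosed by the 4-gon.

10/9

Apply the shoelace (surveyor's) formula. First the cross-terms c_i = x_i·y_{i+1} − x_{i+1}·y_i:
  -72, -34, -30, -62  ⇒  2A = -198, A = -99.
Then Σ (x_i + x_{i+1})·c_i = -660, so x̄ = -660 / (6·(-99)) = 10/9.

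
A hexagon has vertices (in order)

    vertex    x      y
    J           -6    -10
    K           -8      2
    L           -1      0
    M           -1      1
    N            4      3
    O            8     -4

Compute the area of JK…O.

121

Apply Gauss's area formula: 2A = Σ (x_i·y_{i+1} − x_{i+1}·y_i), indices taken mod 6.
Σ = (-92) + (2) + (-1) + (-7) + (-40) + (-104) = -242
Area = |Σ|/2 = 121.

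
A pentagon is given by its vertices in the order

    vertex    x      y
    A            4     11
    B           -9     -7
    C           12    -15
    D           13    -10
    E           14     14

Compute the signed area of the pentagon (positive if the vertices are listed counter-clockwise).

Apply the surveyor's formula: 2A = Σ (x_i·y_{i+1} − x_{i+1}·y_i), indices taken mod 5.
Σ = (71) + (219) + (75) + (322) + (98) = 785
Signed area = Σ/2 = 392.5 (positive ⇒ counter-clockwise traversal).

392.5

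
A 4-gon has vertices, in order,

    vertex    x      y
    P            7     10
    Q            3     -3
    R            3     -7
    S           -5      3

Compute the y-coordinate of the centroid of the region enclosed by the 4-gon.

2.2

Apply the shoelace formula. First the cross-terms c_i = x_i·y_{i+1} − x_{i+1}·y_i:
  -51, -12, -26, -71  ⇒  2A = -160, A = -80.
Then Σ (y_i + y_{i+1})·c_i = -1056, so ȳ = -1056 / (6·(-80)) = 2.2.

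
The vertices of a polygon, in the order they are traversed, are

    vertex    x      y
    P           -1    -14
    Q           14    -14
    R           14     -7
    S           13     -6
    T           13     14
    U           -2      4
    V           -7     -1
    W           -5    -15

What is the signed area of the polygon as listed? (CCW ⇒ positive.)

420

Apply Gauss's area formula: 2A = Σ (x_i·y_{i+1} − x_{i+1}·y_i), indices taken mod 8.
Σ = (210) + (98) + (7) + (260) + (80) + (30) + (100) + (55) = 840
Signed area = Σ/2 = 420 (positive ⇒ counter-clockwise traversal).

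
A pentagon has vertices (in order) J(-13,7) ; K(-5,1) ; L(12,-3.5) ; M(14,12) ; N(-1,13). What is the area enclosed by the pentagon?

Cross-terms: 22, 5.5, 193, 194, 162  ⇒  Σ = 576.5
Area = |Σ|/2 = 288.25.

288.25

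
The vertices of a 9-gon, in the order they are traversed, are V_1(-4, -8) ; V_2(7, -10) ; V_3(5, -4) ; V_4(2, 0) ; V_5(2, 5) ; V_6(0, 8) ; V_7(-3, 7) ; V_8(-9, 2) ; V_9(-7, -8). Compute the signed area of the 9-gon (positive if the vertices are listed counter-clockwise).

Apply the shoelace formula: 2A = Σ (x_i·y_{i+1} − x_{i+1}·y_i), indices taken mod 9.
Cross-terms: 96, 22, 8, 10, 16, 24, 57, 86, 24  ⇒  Σ = 343
Signed area = Σ/2 = 171.5 (positive ⇒ counter-clockwise traversal).

171.5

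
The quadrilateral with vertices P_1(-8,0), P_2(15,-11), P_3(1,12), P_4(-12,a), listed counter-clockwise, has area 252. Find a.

The doubled signed area Σ (x_i y_{i+1} − x_{i+1} y_i) is linear in a.
With a=0 it equals 423; the coefficient of a is 9 (from the two edges through P_4).
So 9·a + 423 = 2·252 = 504 ⇒ a = 9.

9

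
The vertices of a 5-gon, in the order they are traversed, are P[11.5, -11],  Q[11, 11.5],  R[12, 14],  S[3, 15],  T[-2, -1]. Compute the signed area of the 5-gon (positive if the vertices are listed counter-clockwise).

P→Q: (11.5)(11.5) − (11)(-11) = 253.25
Q→R: (11)(14) − (12)(11.5) = 16
R→S: (12)(15) − (3)(14) = 138
S→T: (3)(-1) − (-2)(15) = 27
T→P: (-2)(-11) − (11.5)(-1) = 33.5
Σ = 467.75
Signed area = Σ/2 = 233.875 (positive ⇒ counter-clockwise traversal).

233.875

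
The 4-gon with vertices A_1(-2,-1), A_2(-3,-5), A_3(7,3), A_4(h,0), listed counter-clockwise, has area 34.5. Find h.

-9

The doubled signed area Σ (x_i y_{i+1} − x_{i+1} y_i) is linear in h.
With h=0 it equals 33; the coefficient of h is -4 (from the two edges through A_4).
So -4·h + 33 = 2·34.5 = 69 ⇒ h = -9.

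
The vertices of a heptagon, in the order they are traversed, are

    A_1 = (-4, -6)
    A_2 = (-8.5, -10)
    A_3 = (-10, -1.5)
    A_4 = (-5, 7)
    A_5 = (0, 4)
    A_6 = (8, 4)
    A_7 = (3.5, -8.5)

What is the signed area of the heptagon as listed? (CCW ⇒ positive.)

Apply the shoelace formula: 2A = Σ (x_i·y_{i+1} − x_{i+1}·y_i), indices taken mod 7.
A_1→A_2: (-4)(-10) − (-8.5)(-6) = -11
A_2→A_3: (-8.5)(-1.5) − (-10)(-10) = -87.25
A_3→A_4: (-10)(7) − (-5)(-1.5) = -77.5
A_4→A_5: (-5)(4) − (0)(7) = -20
A_5→A_6: (0)(4) − (8)(4) = -32
A_6→A_7: (8)(-8.5) − (3.5)(4) = -82
A_7→A_1: (3.5)(-6) − (-4)(-8.5) = -55
Σ = -364.75
Signed area = Σ/2 = -182.375 (negative ⇒ clockwise traversal).

-182.375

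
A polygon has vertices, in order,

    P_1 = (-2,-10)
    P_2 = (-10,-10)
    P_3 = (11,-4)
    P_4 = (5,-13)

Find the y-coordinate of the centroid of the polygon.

Apply the shoelace (surveyor's) formula. First the cross-terms c_i = x_i·y_{i+1} − x_{i+1}·y_i:
  -80, 150, -123, -76  ⇒  2A = -129, A = -64.5.
Then Σ (y_i + y_{i+1})·c_i = 3339, so ȳ = 3339 / (6·(-64.5)) = -371/43.

-371/43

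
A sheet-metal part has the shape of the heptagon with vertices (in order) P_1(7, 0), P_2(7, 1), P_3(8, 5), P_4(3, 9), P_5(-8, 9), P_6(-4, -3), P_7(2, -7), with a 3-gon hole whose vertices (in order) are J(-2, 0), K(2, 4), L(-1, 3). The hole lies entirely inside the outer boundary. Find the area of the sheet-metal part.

162.5

Outer boundary:
Apply the shoelace formula: 2A = Σ (x_i·y_{i+1} − x_{i+1}·y_i), indices taken mod 7.
Cross-terms: 7, 27, 57, 99, 60, 34, 49  ⇒  Σ = 333
Area = |Σ|/2 = 166.5.
Hole:
Apply the shoelace (surveyor's) formula: 2A = Σ (x_i·y_{i+1} − x_{i+1}·y_i), indices taken mod 3.
Cross-terms: -8, 10, 6  ⇒  Σ = 8
Area = |Σ|/2 = 4.
Net area = 166.5 − 4 = 162.5.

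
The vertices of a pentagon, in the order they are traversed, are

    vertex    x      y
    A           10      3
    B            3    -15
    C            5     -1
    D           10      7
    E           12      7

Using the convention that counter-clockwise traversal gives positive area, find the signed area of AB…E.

-45

Apply Gauss's area formula: 2A = Σ (x_i·y_{i+1} − x_{i+1}·y_i), indices taken mod 5.
Σ = (-159) + (72) + (45) + (-14) + (-34) = -90
Signed area = Σ/2 = -45 (negative ⇒ clockwise traversal).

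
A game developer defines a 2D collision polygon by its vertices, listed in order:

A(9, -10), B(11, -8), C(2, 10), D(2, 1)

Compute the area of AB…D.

58.5

Apply the shoelace formula: 2A = Σ (x_i·y_{i+1} − x_{i+1}·y_i), indices taken mod 4.
Σ = (38) + (126) + (-18) + (-29) = 117
Area = |Σ|/2 = 58.5.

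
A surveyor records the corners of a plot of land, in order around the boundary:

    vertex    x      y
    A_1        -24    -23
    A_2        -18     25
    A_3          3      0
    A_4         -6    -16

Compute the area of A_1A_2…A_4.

691.5

Σ = (-1014) + (-75) + (-48) + (-246) = -1383
Area = |Σ|/2 = 691.5.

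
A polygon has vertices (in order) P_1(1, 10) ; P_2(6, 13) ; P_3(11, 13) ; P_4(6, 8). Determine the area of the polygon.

Apply the surveyor's formula: 2A = Σ (x_i·y_{i+1} − x_{i+1}·y_i), indices taken mod 4.
P_1→P_2: (1)(13) − (6)(10) = -47
P_2→P_3: (6)(13) − (11)(13) = -65
P_3→P_4: (11)(8) − (6)(13) = 10
P_4→P_1: (6)(10) − (1)(8) = 52
Σ = -50
Area = |Σ|/2 = 25.

25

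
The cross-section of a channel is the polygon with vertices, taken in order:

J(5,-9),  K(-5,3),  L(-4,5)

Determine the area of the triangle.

Σ = (-30) + (-13) + (11) = -32
Area = |Σ|/2 = 16.

16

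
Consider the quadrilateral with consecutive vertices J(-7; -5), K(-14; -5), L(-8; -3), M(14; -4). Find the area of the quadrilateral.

Apply the surveyor's formula: 2A = Σ (x_i·y_{i+1} − x_{i+1}·y_i), indices taken mod 4.
Σ = (-35) + (2) + (74) + (-98) = -57
Area = |Σ|/2 = 28.5.

28.5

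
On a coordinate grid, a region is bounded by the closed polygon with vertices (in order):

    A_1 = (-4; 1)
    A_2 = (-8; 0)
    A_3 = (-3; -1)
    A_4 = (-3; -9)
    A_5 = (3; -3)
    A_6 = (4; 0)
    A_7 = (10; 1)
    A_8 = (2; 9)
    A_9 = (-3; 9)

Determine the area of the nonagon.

129

Apply the surveyor's formula: 2A = Σ (x_i·y_{i+1} − x_{i+1}·y_i), indices taken mod 9.
Σ = (8) + (8) + (24) + (36) + (12) + (4) + (88) + (45) + (33) = 258
Area = |Σ|/2 = 129.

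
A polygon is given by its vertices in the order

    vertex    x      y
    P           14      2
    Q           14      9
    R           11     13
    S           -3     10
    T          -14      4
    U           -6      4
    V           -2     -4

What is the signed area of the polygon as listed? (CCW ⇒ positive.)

255

Apply Gauss's area formula: 2A = Σ (x_i·y_{i+1} − x_{i+1}·y_i), indices taken mod 7.
Σ = (98) + (83) + (149) + (128) + (-32) + (32) + (52) = 510
Signed area = Σ/2 = 255 (positive ⇒ counter-clockwise traversal).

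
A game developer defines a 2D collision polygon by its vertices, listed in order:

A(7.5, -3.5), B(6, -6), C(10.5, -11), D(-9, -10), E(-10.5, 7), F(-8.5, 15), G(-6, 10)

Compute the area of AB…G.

Apply Gauss's area formula: 2A = Σ (x_i·y_{i+1} − x_{i+1}·y_i), indices taken mod 7.
A→B: (7.5)(-6) − (6)(-3.5) = -24
B→C: (6)(-11) − (10.5)(-6) = -3
C→D: (10.5)(-10) − (-9)(-11) = -204
D→E: (-9)(7) − (-10.5)(-10) = -168
E→F: (-10.5)(15) − (-8.5)(7) = -98
F→G: (-8.5)(10) − (-6)(15) = 5
G→A: (-6)(-3.5) − (7.5)(10) = -54
Σ = -546
Area = |Σ|/2 = 273.

273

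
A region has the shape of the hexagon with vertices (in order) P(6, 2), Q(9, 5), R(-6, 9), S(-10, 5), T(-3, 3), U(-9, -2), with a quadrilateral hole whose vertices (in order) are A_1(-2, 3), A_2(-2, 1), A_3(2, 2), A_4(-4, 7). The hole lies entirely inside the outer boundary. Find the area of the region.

86.5

Outer boundary:
Apply the shoelace formula: 2A = Σ (x_i·y_{i+1} − x_{i+1}·y_i), indices taken mod 6.
P→Q: (6)(5) − (9)(2) = 12
Q→R: (9)(9) − (-6)(5) = 111
R→S: (-6)(5) − (-10)(9) = 60
S→T: (-10)(3) − (-3)(5) = -15
T→U: (-3)(-2) − (-9)(3) = 33
U→P: (-9)(2) − (6)(-2) = -6
Σ = 195
Area = |Σ|/2 = 97.5.
Hole:
Apply the shoelace (surveyor's) formula: 2A = Σ (x_i·y_{i+1} − x_{i+1}·y_i), indices taken mod 4.
Σ = (4) + (-6) + (22) + (2) = 22
Area = |Σ|/2 = 11.
Net area = 97.5 − 11 = 86.5.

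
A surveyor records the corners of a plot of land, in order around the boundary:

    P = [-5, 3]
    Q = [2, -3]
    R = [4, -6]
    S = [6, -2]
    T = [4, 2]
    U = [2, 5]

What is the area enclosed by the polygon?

Apply Gauss's area formula: 2A = Σ (x_i·y_{i+1} − x_{i+1}·y_i), indices taken mod 6.
P→Q: (-5)(-3) − (2)(3) = 9
Q→R: (2)(-6) − (4)(-3) = 0
R→S: (4)(-2) − (6)(-6) = 28
S→T: (6)(2) − (4)(-2) = 20
T→U: (4)(5) − (2)(2) = 16
U→P: (2)(3) − (-5)(5) = 31
Σ = 104
Area = |Σ|/2 = 52.

52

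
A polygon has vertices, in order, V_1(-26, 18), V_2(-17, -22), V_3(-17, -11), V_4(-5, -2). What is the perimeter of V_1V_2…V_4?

96

|V_1V_2| = √((9)² + (-40)²) = √1681 = 41
|V_2V_3| = √((0)² + (11)²) = √121 = 11
|V_3V_4| = √((12)² + (9)²) = √225 = 15
|V_4V_1| = √((-21)² + (20)²) = √841 = 29
Perimeter = 41 + 11 + 15 + 29 = 96.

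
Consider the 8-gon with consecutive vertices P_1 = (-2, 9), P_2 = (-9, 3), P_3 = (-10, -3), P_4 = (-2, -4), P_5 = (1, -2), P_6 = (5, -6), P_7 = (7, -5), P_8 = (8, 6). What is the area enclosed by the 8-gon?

180.5

Apply Gauss's area formula: 2A = Σ (x_i·y_{i+1} − x_{i+1}·y_i), indices taken mod 8.
Σ = (75) + (57) + (34) + (8) + (4) + (17) + (82) + (84) = 361
Area = |Σ|/2 = 180.5.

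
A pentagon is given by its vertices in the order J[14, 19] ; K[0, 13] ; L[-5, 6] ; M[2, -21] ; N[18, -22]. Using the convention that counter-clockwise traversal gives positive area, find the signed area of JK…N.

Apply Gauss's area formula: 2A = Σ (x_i·y_{i+1} − x_{i+1}·y_i), indices taken mod 5.
Σ = (182) + (65) + (93) + (334) + (650) = 1324
Signed area = Σ/2 = 662 (positive ⇒ counter-clockwise traversal).

662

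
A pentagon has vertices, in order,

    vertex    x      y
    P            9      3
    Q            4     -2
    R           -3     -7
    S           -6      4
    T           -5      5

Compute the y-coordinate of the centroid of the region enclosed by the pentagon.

11/47

Apply Gauss's area formula. First the cross-terms c_i = x_i·y_{i+1} − x_{i+1}·y_i:
  -30, -34, -54, -10, -60  ⇒  2A = -188, A = -94.
Then Σ (y_i + y_{i+1})·c_i = -132, so ȳ = -132 / (6·(-94)) = 11/47.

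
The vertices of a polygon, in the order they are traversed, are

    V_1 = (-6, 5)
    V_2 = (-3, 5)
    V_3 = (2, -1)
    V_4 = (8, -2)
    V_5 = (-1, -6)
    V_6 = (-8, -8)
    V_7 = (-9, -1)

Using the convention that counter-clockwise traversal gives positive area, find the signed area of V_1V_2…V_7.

-111.5

Apply the shoelace (surveyor's) formula: 2A = Σ (x_i·y_{i+1} − x_{i+1}·y_i), indices taken mod 7.
V_1→V_2: (-6)(5) − (-3)(5) = -15
V_2→V_3: (-3)(-1) − (2)(5) = -7
V_3→V_4: (2)(-2) − (8)(-1) = 4
V_4→V_5: (8)(-6) − (-1)(-2) = -50
V_5→V_6: (-1)(-8) − (-8)(-6) = -40
V_6→V_7: (-8)(-1) − (-9)(-8) = -64
V_7→V_1: (-9)(5) − (-6)(-1) = -51
Σ = -223
Signed area = Σ/2 = -111.5 (negative ⇒ clockwise traversal).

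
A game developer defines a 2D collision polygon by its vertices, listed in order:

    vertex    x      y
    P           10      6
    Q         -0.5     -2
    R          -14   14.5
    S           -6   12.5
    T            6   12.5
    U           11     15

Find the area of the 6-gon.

Apply the shoelace formula: 2A = Σ (x_i·y_{i+1} − x_{i+1}·y_i), indices taken mod 6.
Σ = (-17) + (-35.25) + (-88) + (-150) + (-47.5) + (-84) = -421.75
Area = |Σ|/2 = 210.875.

210.875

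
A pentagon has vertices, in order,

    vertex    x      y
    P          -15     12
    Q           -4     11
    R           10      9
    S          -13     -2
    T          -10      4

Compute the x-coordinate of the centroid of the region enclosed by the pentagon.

Apply Gauss's area formula. First the cross-terms c_i = x_i·y_{i+1} − x_{i+1}·y_i:
  -117, -146, 97, -72, -60  ⇒  2A = -298, A = -149.
Then Σ (x_i + x_{i+1})·c_i = 4212, so x̄ = 4212 / (6·(-149)) = -702/149.

-702/149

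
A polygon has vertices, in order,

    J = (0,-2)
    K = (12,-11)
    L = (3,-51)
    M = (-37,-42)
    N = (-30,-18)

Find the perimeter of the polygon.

156

|JK| = √((12)² + (-9)²) = √225 = 15
|KL| = √((-9)² + (-40)²) = √1681 = 41
|LM| = √((-40)² + (9)²) = √1681 = 41
|MN| = √((7)² + (24)²) = √625 = 25
|NJ| = √((30)² + (16)²) = √1156 = 34
Perimeter = 15 + 41 + 41 + 25 + 34 = 156.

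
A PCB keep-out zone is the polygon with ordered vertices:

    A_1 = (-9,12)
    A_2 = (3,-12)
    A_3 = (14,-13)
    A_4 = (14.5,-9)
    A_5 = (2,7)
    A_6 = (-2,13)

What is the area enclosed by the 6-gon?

Σ = (72) + (129) + (62.5) + (119.5) + (40) + (93) = 516
Area = |Σ|/2 = 258.

258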